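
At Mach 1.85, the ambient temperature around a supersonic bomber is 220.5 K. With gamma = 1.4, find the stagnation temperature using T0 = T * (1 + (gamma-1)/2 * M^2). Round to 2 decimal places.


Step 1: (gamma-1)/2 = 0.2
Step 2: M^2 = 3.4225
Step 3: 1 + 0.2 * 3.4225 = 1.6845
Step 4: T0 = 220.5 * 1.6845 = 371.43 K

371.43


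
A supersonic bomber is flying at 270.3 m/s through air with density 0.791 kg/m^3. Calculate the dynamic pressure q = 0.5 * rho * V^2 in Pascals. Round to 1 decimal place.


Step 1: V^2 = 270.3^2 = 73062.09
Step 2: q = 0.5 * 0.791 * 73062.09
Step 3: q = 28896.1 Pa

28896.1


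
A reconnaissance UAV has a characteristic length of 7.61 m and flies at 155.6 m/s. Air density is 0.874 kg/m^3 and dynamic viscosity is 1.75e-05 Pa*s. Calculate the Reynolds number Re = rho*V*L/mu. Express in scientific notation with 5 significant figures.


Step 1: Numerator = rho * V * L = 0.874 * 155.6 * 7.61 = 1034.917384
Step 2: Re = 1034.917384 / 1.75e-05
Step 3: Re = 5.9138e+07

5.9138e+07


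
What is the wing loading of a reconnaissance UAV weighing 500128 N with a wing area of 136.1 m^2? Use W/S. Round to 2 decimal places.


Step 1: Wing loading = W / S = 500128 / 136.1
Step 2: Wing loading = 3674.71 N/m^2

3674.71


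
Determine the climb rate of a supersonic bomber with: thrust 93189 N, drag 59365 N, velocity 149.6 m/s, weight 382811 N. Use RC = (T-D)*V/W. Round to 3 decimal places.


Step 1: Excess thrust = T - D = 93189 - 59365 = 33824 N
Step 2: Excess power = 33824 * 149.6 = 5060070.4 W
Step 3: RC = 5060070.4 / 382811 = 13.218 m/s

13.218


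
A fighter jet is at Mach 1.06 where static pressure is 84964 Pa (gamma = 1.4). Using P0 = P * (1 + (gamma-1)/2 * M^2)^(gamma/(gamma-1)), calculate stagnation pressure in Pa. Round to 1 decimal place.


Step 1: (gamma-1)/2 * M^2 = 0.2 * 1.1236 = 0.22472
Step 2: 1 + 0.22472 = 1.22472
Step 3: Exponent gamma/(gamma-1) = 3.5
Step 4: P0 = 84964 * 1.22472^3.5 = 172728.4 Pa

172728.4


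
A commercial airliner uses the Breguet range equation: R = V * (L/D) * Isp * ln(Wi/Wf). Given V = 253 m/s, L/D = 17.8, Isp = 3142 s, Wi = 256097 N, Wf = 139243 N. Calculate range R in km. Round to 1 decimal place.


Step 1: Coefficient = V * (L/D) * Isp = 253 * 17.8 * 3142 = 14149682.8 m
Step 2: Wi/Wf = 256097 / 139243 = 1.839209
Step 3: ln(1.839209) = 0.609336
Step 4: R = 14149682.8 * 0.609336 = 8621906.5 m = 8621.9 km

8621.9


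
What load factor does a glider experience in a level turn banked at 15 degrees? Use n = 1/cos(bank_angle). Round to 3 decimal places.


Step 1: Convert 15 degrees to radians = 0.261799
Step 2: cos(15 deg) = 0.965926
Step 3: n = 1 / 0.965926 = 1.035

1.035


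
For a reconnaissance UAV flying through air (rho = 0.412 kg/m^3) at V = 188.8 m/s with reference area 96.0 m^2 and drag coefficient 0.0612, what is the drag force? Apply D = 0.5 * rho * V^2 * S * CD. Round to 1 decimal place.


Step 1: Dynamic pressure q = 0.5 * 0.412 * 188.8^2 = 7342.9606 Pa
Step 2: Drag D = q * S * CD = 7342.9606 * 96.0 * 0.0612
Step 3: D = 43141.4 N

43141.4


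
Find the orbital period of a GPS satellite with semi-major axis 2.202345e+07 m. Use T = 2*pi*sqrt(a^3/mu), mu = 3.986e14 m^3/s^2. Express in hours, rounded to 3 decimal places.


Step 1: a^3 / mu = 1.068209e+22 / 3.986e14 = 2.679901e+07
Step 2: sqrt(2.679901e+07) = 5176.7761 s
Step 3: T = 2*pi * 5176.7761 = 32526.64 s
Step 4: T in hours = 32526.64 / 3600 = 9.035 hours

9.035


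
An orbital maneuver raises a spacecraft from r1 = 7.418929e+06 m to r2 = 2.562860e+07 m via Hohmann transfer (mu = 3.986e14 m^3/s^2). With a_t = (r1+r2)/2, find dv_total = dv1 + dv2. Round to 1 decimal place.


Step 1: Transfer semi-major axis a_t = (7.418929e+06 + 2.562860e+07) / 2 = 1.652376e+07 m
Step 2: v1 (circular at r1) = sqrt(mu/r1) = 7329.9 m/s
Step 3: v_t1 = sqrt(mu*(2/r1 - 1/a_t)) = 9128.64 m/s
Step 4: dv1 = |9128.64 - 7329.9| = 1798.74 m/s
Step 5: v2 (circular at r2) = 3943.72 m/s, v_t2 = 2642.54 m/s
Step 6: dv2 = |3943.72 - 2642.54| = 1301.18 m/s
Step 7: Total delta-v = 1798.74 + 1301.18 = 3099.9 m/s

3099.9


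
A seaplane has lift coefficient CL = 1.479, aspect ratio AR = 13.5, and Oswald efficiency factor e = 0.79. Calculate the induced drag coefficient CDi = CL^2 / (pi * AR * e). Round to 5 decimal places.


Step 1: CL^2 = 1.479^2 = 2.187441
Step 2: pi * AR * e = 3.14159 * 13.5 * 0.79 = 33.505086
Step 3: CDi = 2.187441 / 33.505086 = 0.06529

0.06529


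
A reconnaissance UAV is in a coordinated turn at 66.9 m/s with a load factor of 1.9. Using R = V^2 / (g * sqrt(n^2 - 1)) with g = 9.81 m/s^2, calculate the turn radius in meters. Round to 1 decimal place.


Step 1: V^2 = 66.9^2 = 4475.61
Step 2: n^2 - 1 = 1.9^2 - 1 = 2.61
Step 3: sqrt(2.61) = 1.615549
Step 4: R = 4475.61 / (9.81 * 1.615549) = 282.4 m

282.4


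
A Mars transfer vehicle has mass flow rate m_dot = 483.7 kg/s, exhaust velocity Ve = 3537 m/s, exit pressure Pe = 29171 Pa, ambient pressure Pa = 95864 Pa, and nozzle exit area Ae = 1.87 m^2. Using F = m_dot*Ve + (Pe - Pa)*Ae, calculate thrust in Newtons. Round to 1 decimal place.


Step 1: Momentum thrust = m_dot * Ve = 483.7 * 3537 = 1710846.9 N
Step 2: Pressure thrust = (Pe - Pa) * Ae = (29171 - 95864) * 1.87 = -124715.91 N
Step 3: Total thrust F = 1710846.9 + -124715.91 = 1586131.0 N

1586131.0


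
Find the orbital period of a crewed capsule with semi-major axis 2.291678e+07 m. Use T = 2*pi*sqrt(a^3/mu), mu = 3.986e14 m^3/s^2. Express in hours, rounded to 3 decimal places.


Step 1: a^3 / mu = 1.203541e+22 / 3.986e14 = 3.019420e+07
Step 2: sqrt(3.019420e+07) = 5494.9247 s
Step 3: T = 2*pi * 5494.9247 = 34525.63 s
Step 4: T in hours = 34525.63 / 3600 = 9.590 hours

9.590


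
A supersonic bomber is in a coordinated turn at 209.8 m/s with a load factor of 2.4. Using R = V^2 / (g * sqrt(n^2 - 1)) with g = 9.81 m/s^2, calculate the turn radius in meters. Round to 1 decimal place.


Step 1: V^2 = 209.8^2 = 44016.04
Step 2: n^2 - 1 = 2.4^2 - 1 = 4.76
Step 3: sqrt(4.76) = 2.181742
Step 4: R = 44016.04 / (9.81 * 2.181742) = 2056.5 m

2056.5


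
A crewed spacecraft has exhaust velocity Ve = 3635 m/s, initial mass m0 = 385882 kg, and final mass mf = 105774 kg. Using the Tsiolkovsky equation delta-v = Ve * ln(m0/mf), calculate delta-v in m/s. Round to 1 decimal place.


Step 1: Mass ratio m0/mf = 385882 / 105774 = 3.648174
Step 2: ln(3.648174) = 1.294227
Step 3: delta-v = 3635 * 1.294227 = 4704.5 m/s

4704.5


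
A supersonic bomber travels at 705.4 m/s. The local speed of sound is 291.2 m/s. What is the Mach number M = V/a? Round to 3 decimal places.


Step 1: M = V / a = 705.4 / 291.2
Step 2: M = 2.422

2.422


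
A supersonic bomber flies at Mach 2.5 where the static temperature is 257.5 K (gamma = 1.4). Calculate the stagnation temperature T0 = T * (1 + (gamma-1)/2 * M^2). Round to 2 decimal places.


Step 1: (gamma-1)/2 = 0.2
Step 2: M^2 = 6.25
Step 3: 1 + 0.2 * 6.25 = 2.25
Step 4: T0 = 257.5 * 2.25 = 579.38 K

579.38


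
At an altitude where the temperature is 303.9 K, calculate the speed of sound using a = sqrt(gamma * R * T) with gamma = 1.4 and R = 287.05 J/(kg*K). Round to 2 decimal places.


Step 1: gamma * R * T = 1.4 * 287.05 * 303.9 = 122128.293
Step 2: a = sqrt(122128.293) = 349.47 m/s

349.47


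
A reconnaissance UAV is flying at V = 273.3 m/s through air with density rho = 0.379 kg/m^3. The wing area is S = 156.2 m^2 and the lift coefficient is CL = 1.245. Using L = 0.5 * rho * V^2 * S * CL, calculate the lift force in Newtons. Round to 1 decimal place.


Step 1: Calculate dynamic pressure q = 0.5 * 0.379 * 273.3^2 = 0.5 * 0.379 * 74692.89 = 14154.3027 Pa
Step 2: Multiply by wing area and lift coefficient: L = 14154.3027 * 156.2 * 1.245
Step 3: L = 2210902.0747 * 1.245 = 2752573.1 N

2752573.1


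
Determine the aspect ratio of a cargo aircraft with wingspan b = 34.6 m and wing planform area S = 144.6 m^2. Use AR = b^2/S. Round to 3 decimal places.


Step 1: b^2 = 34.6^2 = 1197.16
Step 2: AR = 1197.16 / 144.6 = 8.279

8.279


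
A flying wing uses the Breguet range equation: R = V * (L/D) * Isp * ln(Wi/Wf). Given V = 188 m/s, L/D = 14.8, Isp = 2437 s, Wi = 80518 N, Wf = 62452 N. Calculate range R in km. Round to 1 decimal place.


Step 1: Coefficient = V * (L/D) * Isp = 188 * 14.8 * 2437 = 6780708.8 m
Step 2: Wi/Wf = 80518 / 62452 = 1.289278
Step 3: ln(1.289278) = 0.254083
Step 4: R = 6780708.8 * 0.254083 = 1722859.4 m = 1722.9 km

1722.9


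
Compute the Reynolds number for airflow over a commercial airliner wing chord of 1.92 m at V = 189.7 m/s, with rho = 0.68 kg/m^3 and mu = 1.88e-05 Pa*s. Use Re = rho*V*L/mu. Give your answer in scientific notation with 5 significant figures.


Step 1: Numerator = rho * V * L = 0.68 * 189.7 * 1.92 = 247.67232
Step 2: Re = 247.67232 / 1.88e-05
Step 3: Re = 1.3174e+07

1.3174e+07


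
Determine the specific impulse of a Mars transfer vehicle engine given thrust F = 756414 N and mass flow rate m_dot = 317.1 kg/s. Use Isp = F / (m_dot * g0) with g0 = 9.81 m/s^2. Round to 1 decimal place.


Step 1: m_dot * g0 = 317.1 * 9.81 = 3110.75
Step 2: Isp = 756414 / 3110.75 = 243.2 s

243.2


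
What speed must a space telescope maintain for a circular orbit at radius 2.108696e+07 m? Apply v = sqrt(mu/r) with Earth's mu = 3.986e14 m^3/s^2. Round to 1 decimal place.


Step 1: mu / r = 3.986e14 / 2.108696e+07 = 18902677.2944
Step 2: v = sqrt(18902677.2944) = 4347.7 m/s

4347.7


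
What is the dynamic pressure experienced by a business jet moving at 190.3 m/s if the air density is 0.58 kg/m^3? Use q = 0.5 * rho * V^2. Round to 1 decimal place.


Step 1: V^2 = 190.3^2 = 36214.09
Step 2: q = 0.5 * 0.58 * 36214.09
Step 3: q = 10502.1 Pa

10502.1


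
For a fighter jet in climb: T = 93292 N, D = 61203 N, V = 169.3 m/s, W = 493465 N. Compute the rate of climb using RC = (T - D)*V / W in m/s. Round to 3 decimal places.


Step 1: Excess thrust = T - D = 93292 - 61203 = 32089 N
Step 2: Excess power = 32089 * 169.3 = 5432667.7 W
Step 3: RC = 5432667.7 / 493465 = 11.009 m/s

11.009


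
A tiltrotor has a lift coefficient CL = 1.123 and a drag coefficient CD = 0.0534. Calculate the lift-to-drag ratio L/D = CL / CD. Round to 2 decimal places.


Step 1: L/D = CL / CD = 1.123 / 0.0534
Step 2: L/D = 21.03

21.03


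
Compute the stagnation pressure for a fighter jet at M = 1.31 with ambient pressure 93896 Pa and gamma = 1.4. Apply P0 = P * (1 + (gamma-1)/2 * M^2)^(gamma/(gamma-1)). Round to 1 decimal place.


Step 1: (gamma-1)/2 * M^2 = 0.2 * 1.7161 = 0.34322
Step 2: 1 + 0.34322 = 1.34322
Step 3: Exponent gamma/(gamma-1) = 3.5
Step 4: P0 = 93896 * 1.34322^3.5 = 263731.6 Pa

263731.6


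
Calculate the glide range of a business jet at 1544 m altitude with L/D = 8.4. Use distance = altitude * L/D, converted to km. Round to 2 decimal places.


Step 1: Glide distance = altitude * L/D = 1544 * 8.4 = 12969.6 m
Step 2: Convert to km: 12969.6 / 1000 = 12.97 km

12.97


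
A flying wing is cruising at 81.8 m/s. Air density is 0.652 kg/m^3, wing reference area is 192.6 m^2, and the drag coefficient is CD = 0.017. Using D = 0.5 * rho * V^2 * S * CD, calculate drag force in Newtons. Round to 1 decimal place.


Step 1: Dynamic pressure q = 0.5 * 0.652 * 81.8^2 = 2181.3442 Pa
Step 2: Drag D = q * S * CD = 2181.3442 * 192.6 * 0.017
Step 3: D = 7142.2 N

7142.2


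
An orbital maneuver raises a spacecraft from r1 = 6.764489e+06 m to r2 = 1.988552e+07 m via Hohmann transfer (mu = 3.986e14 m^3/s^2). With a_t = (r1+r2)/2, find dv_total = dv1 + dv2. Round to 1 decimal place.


Step 1: Transfer semi-major axis a_t = (6.764489e+06 + 1.988552e+07) / 2 = 1.332500e+07 m
Step 2: v1 (circular at r1) = sqrt(mu/r1) = 7676.29 m/s
Step 3: v_t1 = sqrt(mu*(2/r1 - 1/a_t)) = 9377.48 m/s
Step 4: dv1 = |9377.48 - 7676.29| = 1701.19 m/s
Step 5: v2 (circular at r2) = 4477.13 m/s, v_t2 = 3189.95 m/s
Step 6: dv2 = |4477.13 - 3189.95| = 1287.18 m/s
Step 7: Total delta-v = 1701.19 + 1287.18 = 2988.4 m/s

2988.4


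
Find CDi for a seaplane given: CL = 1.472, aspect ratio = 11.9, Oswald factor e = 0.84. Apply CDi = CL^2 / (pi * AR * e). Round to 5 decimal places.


Step 1: CL^2 = 1.472^2 = 2.166784
Step 2: pi * AR * e = 3.14159 * 11.9 * 0.84 = 31.40336
Step 3: CDi = 2.166784 / 31.40336 = 0.06900

0.06900


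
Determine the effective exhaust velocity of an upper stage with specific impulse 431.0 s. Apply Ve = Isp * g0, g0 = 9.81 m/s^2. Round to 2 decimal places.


Step 1: Ve = Isp * g0 = 431.0 * 9.81
Step 2: Ve = 4228.11 m/s

4228.11


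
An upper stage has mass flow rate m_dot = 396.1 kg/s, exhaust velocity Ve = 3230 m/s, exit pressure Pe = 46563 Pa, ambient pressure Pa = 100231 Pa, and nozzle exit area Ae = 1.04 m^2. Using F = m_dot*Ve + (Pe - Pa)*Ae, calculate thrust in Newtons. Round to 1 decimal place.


Step 1: Momentum thrust = m_dot * Ve = 396.1 * 3230 = 1279403.0 N
Step 2: Pressure thrust = (Pe - Pa) * Ae = (46563 - 100231) * 1.04 = -55814.72 N
Step 3: Total thrust F = 1279403.0 + -55814.72 = 1223588.3 N

1223588.3


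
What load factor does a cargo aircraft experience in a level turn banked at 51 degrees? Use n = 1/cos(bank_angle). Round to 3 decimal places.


Step 1: Convert 51 degrees to radians = 0.890118
Step 2: cos(51 deg) = 0.62932
Step 3: n = 1 / 0.62932 = 1.589

1.589


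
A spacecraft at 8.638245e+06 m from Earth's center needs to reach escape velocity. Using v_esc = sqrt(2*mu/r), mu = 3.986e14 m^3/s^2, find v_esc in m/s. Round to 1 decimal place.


Step 1: 2*mu/r = 2 * 3.986e14 / 8.638245e+06 = 92287264.3691
Step 2: v_esc = sqrt(92287264.3691) = 9606.6 m/s

9606.6


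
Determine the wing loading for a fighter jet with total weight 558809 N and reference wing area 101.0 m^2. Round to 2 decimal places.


Step 1: Wing loading = W / S = 558809 / 101.0
Step 2: Wing loading = 5532.76 N/m^2

5532.76


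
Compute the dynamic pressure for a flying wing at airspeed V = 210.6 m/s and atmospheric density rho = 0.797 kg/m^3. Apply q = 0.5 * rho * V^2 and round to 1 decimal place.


Step 1: V^2 = 210.6^2 = 44352.36
Step 2: q = 0.5 * 0.797 * 44352.36
Step 3: q = 17674.4 Pa

17674.4


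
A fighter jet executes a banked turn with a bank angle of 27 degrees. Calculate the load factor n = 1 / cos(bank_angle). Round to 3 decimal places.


Step 1: Convert 27 degrees to radians = 0.471239
Step 2: cos(27 deg) = 0.891007
Step 3: n = 1 / 0.891007 = 1.122

1.122


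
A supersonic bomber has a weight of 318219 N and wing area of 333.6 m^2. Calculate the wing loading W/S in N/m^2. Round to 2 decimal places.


Step 1: Wing loading = W / S = 318219 / 333.6
Step 2: Wing loading = 953.89 N/m^2

953.89


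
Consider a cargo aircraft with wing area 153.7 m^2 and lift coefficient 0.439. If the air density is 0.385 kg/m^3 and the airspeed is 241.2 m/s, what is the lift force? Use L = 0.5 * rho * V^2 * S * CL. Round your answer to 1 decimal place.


Step 1: Calculate dynamic pressure q = 0.5 * 0.385 * 241.2^2 = 0.5 * 0.385 * 58177.44 = 11199.1572 Pa
Step 2: Multiply by wing area and lift coefficient: L = 11199.1572 * 153.7 * 0.439
Step 3: L = 1721310.4616 * 0.439 = 755655.3 N

755655.3


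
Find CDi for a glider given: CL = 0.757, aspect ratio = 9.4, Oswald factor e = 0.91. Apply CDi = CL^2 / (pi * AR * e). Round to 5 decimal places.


Step 1: CL^2 = 0.757^2 = 0.573049
Step 2: pi * AR * e = 3.14159 * 9.4 * 0.91 = 26.873184
Step 3: CDi = 0.573049 / 26.873184 = 0.02132

0.02132


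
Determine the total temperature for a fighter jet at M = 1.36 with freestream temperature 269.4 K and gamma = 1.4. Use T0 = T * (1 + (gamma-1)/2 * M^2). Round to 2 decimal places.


Step 1: (gamma-1)/2 = 0.2
Step 2: M^2 = 1.8496
Step 3: 1 + 0.2 * 1.8496 = 1.36992
Step 4: T0 = 269.4 * 1.36992 = 369.06 K

369.06


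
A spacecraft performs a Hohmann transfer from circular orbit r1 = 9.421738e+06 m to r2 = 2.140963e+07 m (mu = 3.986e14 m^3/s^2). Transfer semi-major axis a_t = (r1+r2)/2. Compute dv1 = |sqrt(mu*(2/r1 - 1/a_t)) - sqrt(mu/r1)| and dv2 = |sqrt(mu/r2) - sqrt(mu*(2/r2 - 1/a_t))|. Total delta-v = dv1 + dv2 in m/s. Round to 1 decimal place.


Step 1: Transfer semi-major axis a_t = (9.421738e+06 + 2.140963e+07) / 2 = 1.541568e+07 m
Step 2: v1 (circular at r1) = sqrt(mu/r1) = 6504.34 m/s
Step 3: v_t1 = sqrt(mu*(2/r1 - 1/a_t)) = 7665.25 m/s
Step 4: dv1 = |7665.25 - 6504.34| = 1160.91 m/s
Step 5: v2 (circular at r2) = 4314.83 m/s, v_t2 = 3373.25 m/s
Step 6: dv2 = |4314.83 - 3373.25| = 941.59 m/s
Step 7: Total delta-v = 1160.91 + 941.59 = 2102.5 m/s

2102.5


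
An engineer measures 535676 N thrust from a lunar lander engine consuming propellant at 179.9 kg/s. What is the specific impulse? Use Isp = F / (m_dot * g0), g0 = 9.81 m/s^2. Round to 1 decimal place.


Step 1: m_dot * g0 = 179.9 * 9.81 = 1764.82
Step 2: Isp = 535676 / 1764.82 = 303.5 s

303.5


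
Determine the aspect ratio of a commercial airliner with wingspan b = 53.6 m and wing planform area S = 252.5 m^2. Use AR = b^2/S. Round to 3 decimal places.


Step 1: b^2 = 53.6^2 = 2872.96
Step 2: AR = 2872.96 / 252.5 = 11.378

11.378


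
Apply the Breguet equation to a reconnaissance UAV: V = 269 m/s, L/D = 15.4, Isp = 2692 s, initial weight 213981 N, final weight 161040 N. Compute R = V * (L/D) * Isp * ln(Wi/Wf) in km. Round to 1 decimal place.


Step 1: Coefficient = V * (L/D) * Isp = 269 * 15.4 * 2692 = 11151879.2 m
Step 2: Wi/Wf = 213981 / 161040 = 1.328744
Step 3: ln(1.328744) = 0.284234
Step 4: R = 11151879.2 * 0.284234 = 3169748.2 m = 3169.7 km

3169.7


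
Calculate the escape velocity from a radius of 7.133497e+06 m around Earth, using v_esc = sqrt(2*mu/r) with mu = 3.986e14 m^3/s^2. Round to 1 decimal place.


Step 1: 2*mu/r = 2 * 3.986e14 / 7.133497e+06 = 111754445.2602
Step 2: v_esc = sqrt(111754445.2602) = 10571.4 m/s

10571.4


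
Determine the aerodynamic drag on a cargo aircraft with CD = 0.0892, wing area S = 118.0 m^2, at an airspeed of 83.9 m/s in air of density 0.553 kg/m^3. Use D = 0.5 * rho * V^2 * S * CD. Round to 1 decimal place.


Step 1: Dynamic pressure q = 0.5 * 0.553 * 83.9^2 = 1946.3416 Pa
Step 2: Drag D = q * S * CD = 1946.3416 * 118.0 * 0.0892
Step 3: D = 20486.4 N

20486.4


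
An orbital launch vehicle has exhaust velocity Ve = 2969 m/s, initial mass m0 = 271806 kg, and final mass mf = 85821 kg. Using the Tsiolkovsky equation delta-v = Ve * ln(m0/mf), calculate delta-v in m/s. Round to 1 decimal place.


Step 1: Mass ratio m0/mf = 271806 / 85821 = 3.167127
Step 2: ln(3.167127) = 1.152825
Step 3: delta-v = 2969 * 1.152825 = 3422.7 m/s

3422.7


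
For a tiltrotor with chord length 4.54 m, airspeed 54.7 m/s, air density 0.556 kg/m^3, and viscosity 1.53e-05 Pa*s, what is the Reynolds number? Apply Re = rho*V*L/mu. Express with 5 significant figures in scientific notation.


Step 1: Numerator = rho * V * L = 0.556 * 54.7 * 4.54 = 138.075928
Step 2: Re = 138.075928 / 1.53e-05
Step 3: Re = 9.0246e+06

9.0246e+06


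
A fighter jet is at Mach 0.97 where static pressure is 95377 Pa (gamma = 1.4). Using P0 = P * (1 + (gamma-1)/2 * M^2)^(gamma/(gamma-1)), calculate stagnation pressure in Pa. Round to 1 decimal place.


Step 1: (gamma-1)/2 * M^2 = 0.2 * 0.9409 = 0.18818
Step 2: 1 + 0.18818 = 1.18818
Step 3: Exponent gamma/(gamma-1) = 3.5
Step 4: P0 = 95377 * 1.18818^3.5 = 174394.0 Pa

174394.0


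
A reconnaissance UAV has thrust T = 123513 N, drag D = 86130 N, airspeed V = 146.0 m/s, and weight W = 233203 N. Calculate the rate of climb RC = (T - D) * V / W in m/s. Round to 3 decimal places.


Step 1: Excess thrust = T - D = 123513 - 86130 = 37383 N
Step 2: Excess power = 37383 * 146.0 = 5457918.0 W
Step 3: RC = 5457918.0 / 233203 = 23.404 m/s

23.404


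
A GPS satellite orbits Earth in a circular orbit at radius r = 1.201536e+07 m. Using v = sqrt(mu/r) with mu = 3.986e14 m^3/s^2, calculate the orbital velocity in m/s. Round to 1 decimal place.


Step 1: mu / r = 3.986e14 / 1.201536e+07 = 33174203.6859
Step 2: v = sqrt(33174203.6859) = 5759.7 m/s

5759.7


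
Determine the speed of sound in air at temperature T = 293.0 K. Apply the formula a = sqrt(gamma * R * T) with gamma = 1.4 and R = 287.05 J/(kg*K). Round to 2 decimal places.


Step 1: gamma * R * T = 1.4 * 287.05 * 293.0 = 117747.91
Step 2: a = sqrt(117747.91) = 343.14 m/s

343.14


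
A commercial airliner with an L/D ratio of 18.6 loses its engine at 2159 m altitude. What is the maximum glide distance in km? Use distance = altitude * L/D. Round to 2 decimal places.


Step 1: Glide distance = altitude * L/D = 2159 * 18.6 = 40157.4 m
Step 2: Convert to km: 40157.4 / 1000 = 40.16 km

40.16


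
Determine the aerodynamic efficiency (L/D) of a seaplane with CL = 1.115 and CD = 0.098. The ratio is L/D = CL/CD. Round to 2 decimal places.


Step 1: L/D = CL / CD = 1.115 / 0.098
Step 2: L/D = 11.38

11.38


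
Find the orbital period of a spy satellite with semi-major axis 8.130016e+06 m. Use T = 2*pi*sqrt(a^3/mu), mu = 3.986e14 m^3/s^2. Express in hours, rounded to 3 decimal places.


Step 1: a^3 / mu = 5.373710e+20 / 3.986e14 = 1.348146e+06
Step 2: sqrt(1.348146e+06) = 1161.0969 s
Step 3: T = 2*pi * 1161.0969 = 7295.39 s
Step 4: T in hours = 7295.39 / 3600 = 2.026 hours

2.026


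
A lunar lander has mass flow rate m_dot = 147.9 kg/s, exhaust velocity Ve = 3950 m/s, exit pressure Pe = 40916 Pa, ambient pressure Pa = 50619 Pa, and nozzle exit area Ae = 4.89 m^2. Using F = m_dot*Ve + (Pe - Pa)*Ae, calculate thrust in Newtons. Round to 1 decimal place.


Step 1: Momentum thrust = m_dot * Ve = 147.9 * 3950 = 584205.0 N
Step 2: Pressure thrust = (Pe - Pa) * Ae = (40916 - 50619) * 4.89 = -47447.67 N
Step 3: Total thrust F = 584205.0 + -47447.67 = 536757.3 N

536757.3


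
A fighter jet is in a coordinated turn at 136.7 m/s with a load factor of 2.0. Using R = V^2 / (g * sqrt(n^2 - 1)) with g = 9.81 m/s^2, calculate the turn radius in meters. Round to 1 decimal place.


Step 1: V^2 = 136.7^2 = 18686.89
Step 2: n^2 - 1 = 2.0^2 - 1 = 3.0
Step 3: sqrt(3.0) = 1.732051
Step 4: R = 18686.89 / (9.81 * 1.732051) = 1099.8 m

1099.8


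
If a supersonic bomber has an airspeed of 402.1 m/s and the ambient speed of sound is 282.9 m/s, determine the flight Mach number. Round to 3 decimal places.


Step 1: M = V / a = 402.1 / 282.9
Step 2: M = 1.421

1.421


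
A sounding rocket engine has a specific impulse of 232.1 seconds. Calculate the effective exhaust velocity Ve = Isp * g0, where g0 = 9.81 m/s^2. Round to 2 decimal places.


Step 1: Ve = Isp * g0 = 232.1 * 9.81
Step 2: Ve = 2276.90 m/s

2276.90


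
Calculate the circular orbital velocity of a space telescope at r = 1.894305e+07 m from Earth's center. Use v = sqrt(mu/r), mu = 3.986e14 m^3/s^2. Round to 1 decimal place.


Step 1: mu / r = 3.986e14 / 1.894305e+07 = 21042018.0488
Step 2: v = sqrt(21042018.0488) = 4587.2 m/s

4587.2


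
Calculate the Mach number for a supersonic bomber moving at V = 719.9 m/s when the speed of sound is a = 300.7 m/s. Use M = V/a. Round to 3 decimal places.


Step 1: M = V / a = 719.9 / 300.7
Step 2: M = 2.394

2.394


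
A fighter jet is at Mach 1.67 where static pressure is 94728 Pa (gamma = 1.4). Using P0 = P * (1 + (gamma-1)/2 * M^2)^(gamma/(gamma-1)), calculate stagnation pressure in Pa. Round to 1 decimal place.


Step 1: (gamma-1)/2 * M^2 = 0.2 * 2.7889 = 0.55778
Step 2: 1 + 0.55778 = 1.55778
Step 3: Exponent gamma/(gamma-1) = 3.5
Step 4: P0 = 94728 * 1.55778^3.5 = 446940.6 Pa

446940.6


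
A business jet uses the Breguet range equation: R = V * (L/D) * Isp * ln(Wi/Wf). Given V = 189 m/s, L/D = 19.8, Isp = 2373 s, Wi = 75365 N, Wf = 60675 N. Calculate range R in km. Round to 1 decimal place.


Step 1: Coefficient = V * (L/D) * Isp = 189 * 19.8 * 2373 = 8880240.6 m
Step 2: Wi/Wf = 75365 / 60675 = 1.24211
Step 3: ln(1.24211) = 0.216811
Step 4: R = 8880240.6 * 0.216811 = 1925335.8 m = 1925.3 km

1925.3


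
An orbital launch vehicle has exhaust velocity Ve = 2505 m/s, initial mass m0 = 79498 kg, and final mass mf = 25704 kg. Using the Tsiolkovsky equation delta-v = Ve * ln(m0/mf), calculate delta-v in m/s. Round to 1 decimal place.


Step 1: Mass ratio m0/mf = 79498 / 25704 = 3.092826
Step 2: ln(3.092826) = 1.129085
Step 3: delta-v = 2505 * 1.129085 = 2828.4 m/s

2828.4


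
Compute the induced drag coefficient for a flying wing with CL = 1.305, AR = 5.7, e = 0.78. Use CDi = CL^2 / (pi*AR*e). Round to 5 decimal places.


Step 1: CL^2 = 1.305^2 = 1.703025
Step 2: pi * AR * e = 3.14159 * 5.7 * 0.78 = 13.967521
Step 3: CDi = 1.703025 / 13.967521 = 0.12193

0.12193


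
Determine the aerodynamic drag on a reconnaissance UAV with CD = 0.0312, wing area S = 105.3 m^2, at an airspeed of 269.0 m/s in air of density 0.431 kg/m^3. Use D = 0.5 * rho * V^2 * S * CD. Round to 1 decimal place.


Step 1: Dynamic pressure q = 0.5 * 0.431 * 269.0^2 = 15593.7955 Pa
Step 2: Drag D = q * S * CD = 15593.7955 * 105.3 * 0.0312
Step 3: D = 51231.2 N

51231.2


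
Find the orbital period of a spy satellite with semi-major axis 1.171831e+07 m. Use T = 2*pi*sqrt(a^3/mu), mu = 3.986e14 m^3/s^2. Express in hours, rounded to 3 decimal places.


Step 1: a^3 / mu = 1.609144e+21 / 3.986e14 = 4.036990e+06
Step 2: sqrt(4.036990e+06) = 2009.2262 s
Step 3: T = 2*pi * 2009.2262 = 12624.34 s
Step 4: T in hours = 12624.34 / 3600 = 3.507 hours

3.507


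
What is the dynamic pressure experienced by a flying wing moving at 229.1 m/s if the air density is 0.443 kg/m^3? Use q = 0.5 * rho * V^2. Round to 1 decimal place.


Step 1: V^2 = 229.1^2 = 52486.81
Step 2: q = 0.5 * 0.443 * 52486.81
Step 3: q = 11625.8 Pa

11625.8


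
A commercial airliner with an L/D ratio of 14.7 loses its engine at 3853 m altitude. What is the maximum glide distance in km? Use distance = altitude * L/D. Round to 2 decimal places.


Step 1: Glide distance = altitude * L/D = 3853 * 14.7 = 56639.1 m
Step 2: Convert to km: 56639.1 / 1000 = 56.64 km

56.64


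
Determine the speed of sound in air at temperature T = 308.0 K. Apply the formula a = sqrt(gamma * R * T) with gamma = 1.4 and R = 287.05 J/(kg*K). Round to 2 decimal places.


Step 1: gamma * R * T = 1.4 * 287.05 * 308.0 = 123775.96
Step 2: a = sqrt(123775.96) = 351.82 m/s

351.82


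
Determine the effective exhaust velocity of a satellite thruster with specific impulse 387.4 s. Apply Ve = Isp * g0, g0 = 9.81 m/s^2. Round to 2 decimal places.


Step 1: Ve = Isp * g0 = 387.4 * 9.81
Step 2: Ve = 3800.39 m/s

3800.39


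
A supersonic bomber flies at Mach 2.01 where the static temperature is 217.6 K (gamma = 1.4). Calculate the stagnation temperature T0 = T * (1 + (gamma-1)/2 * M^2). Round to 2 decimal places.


Step 1: (gamma-1)/2 = 0.2
Step 2: M^2 = 4.0401
Step 3: 1 + 0.2 * 4.0401 = 1.80802
Step 4: T0 = 217.6 * 1.80802 = 393.43 K

393.43


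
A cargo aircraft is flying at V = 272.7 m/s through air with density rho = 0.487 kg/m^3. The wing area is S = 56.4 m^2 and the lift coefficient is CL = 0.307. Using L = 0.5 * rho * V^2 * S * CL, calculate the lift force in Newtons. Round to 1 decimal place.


Step 1: Calculate dynamic pressure q = 0.5 * 0.487 * 272.7^2 = 0.5 * 0.487 * 74365.29 = 18107.9481 Pa
Step 2: Multiply by wing area and lift coefficient: L = 18107.9481 * 56.4 * 0.307
Step 3: L = 1021288.2737 * 0.307 = 313535.5 N

313535.5


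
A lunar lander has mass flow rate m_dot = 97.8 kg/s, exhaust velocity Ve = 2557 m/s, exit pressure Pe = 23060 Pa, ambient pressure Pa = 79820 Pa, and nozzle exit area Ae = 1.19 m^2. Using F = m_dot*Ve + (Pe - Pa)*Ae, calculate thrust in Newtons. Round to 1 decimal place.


Step 1: Momentum thrust = m_dot * Ve = 97.8 * 2557 = 250074.6 N
Step 2: Pressure thrust = (Pe - Pa) * Ae = (23060 - 79820) * 1.19 = -67544.40 N
Step 3: Total thrust F = 250074.6 + -67544.40 = 182530.2 N

182530.2


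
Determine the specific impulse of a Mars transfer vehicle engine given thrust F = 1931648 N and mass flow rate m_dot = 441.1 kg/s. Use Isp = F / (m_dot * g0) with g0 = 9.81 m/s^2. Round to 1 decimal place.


Step 1: m_dot * g0 = 441.1 * 9.81 = 4327.19
Step 2: Isp = 1931648 / 4327.19 = 446.4 s

446.4


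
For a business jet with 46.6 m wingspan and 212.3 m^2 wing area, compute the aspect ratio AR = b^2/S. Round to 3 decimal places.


Step 1: b^2 = 46.6^2 = 2171.56
Step 2: AR = 2171.56 / 212.3 = 10.229

10.229


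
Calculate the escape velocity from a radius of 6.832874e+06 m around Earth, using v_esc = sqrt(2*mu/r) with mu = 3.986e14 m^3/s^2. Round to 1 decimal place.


Step 1: 2*mu/r = 2 * 3.986e14 / 6.832874e+06 = 116671257.2191
Step 2: v_esc = sqrt(116671257.2191) = 10801.4 m/s

10801.4


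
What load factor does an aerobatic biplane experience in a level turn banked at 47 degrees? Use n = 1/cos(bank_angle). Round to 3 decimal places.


Step 1: Convert 47 degrees to radians = 0.820305
Step 2: cos(47 deg) = 0.681998
Step 3: n = 1 / 0.681998 = 1.466

1.466


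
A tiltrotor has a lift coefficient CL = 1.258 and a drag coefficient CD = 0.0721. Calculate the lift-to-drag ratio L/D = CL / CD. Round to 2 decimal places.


Step 1: L/D = CL / CD = 1.258 / 0.0721
Step 2: L/D = 17.45

17.45


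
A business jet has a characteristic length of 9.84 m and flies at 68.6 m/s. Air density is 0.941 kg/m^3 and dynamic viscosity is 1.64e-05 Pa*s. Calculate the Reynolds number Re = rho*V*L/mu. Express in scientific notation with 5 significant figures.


Step 1: Numerator = rho * V * L = 0.941 * 68.6 * 9.84 = 635.197584
Step 2: Re = 635.197584 / 1.64e-05
Step 3: Re = 3.8732e+07

3.8732e+07


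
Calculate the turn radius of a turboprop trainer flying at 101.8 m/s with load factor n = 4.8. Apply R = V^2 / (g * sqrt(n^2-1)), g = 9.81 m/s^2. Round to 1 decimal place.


Step 1: V^2 = 101.8^2 = 10363.24
Step 2: n^2 - 1 = 4.8^2 - 1 = 22.04
Step 3: sqrt(22.04) = 4.694678
Step 4: R = 10363.24 / (9.81 * 4.694678) = 225.0 m

225.0


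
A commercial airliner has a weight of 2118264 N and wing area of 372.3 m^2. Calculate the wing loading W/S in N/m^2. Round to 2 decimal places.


Step 1: Wing loading = W / S = 2118264 / 372.3
Step 2: Wing loading = 5689.67 N/m^2

5689.67


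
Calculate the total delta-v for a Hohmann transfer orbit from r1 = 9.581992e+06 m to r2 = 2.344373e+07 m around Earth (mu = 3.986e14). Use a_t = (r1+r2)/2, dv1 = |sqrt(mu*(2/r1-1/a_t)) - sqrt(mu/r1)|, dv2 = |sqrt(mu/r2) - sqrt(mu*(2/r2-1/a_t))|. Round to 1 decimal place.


Step 1: Transfer semi-major axis a_t = (9.581992e+06 + 2.344373e+07) / 2 = 1.651286e+07 m
Step 2: v1 (circular at r1) = sqrt(mu/r1) = 6449.72 m/s
Step 3: v_t1 = sqrt(mu*(2/r1 - 1/a_t)) = 7684.98 m/s
Step 4: dv1 = |7684.98 - 6449.72| = 1235.27 m/s
Step 5: v2 (circular at r2) = 4123.4 m/s, v_t2 = 3141.03 m/s
Step 6: dv2 = |4123.4 - 3141.03| = 982.37 m/s
Step 7: Total delta-v = 1235.27 + 982.37 = 2217.6 m/s

2217.6


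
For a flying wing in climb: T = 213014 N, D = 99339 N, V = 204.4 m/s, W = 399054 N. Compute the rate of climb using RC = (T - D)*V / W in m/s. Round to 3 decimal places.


Step 1: Excess thrust = T - D = 213014 - 99339 = 113675 N
Step 2: Excess power = 113675 * 204.4 = 23235170.0 W
Step 3: RC = 23235170.0 / 399054 = 58.226 m/s

58.226


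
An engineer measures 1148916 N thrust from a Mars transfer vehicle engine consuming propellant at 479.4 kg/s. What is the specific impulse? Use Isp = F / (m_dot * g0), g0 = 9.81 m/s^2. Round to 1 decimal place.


Step 1: m_dot * g0 = 479.4 * 9.81 = 4702.91
Step 2: Isp = 1148916 / 4702.91 = 244.3 s

244.3


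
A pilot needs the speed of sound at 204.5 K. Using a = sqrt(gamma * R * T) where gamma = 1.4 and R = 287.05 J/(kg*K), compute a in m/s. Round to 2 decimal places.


Step 1: gamma * R * T = 1.4 * 287.05 * 204.5 = 82182.415
Step 2: a = sqrt(82182.415) = 286.67 m/s

286.67


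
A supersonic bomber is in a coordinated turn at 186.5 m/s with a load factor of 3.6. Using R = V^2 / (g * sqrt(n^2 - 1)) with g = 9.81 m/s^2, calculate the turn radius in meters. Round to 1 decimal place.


Step 1: V^2 = 186.5^2 = 34782.25
Step 2: n^2 - 1 = 3.6^2 - 1 = 11.96
Step 3: sqrt(11.96) = 3.458323
Step 4: R = 34782.25 / (9.81 * 3.458323) = 1025.2 m

1025.2


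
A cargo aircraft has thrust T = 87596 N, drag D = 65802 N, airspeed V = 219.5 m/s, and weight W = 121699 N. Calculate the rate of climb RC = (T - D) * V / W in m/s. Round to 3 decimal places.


Step 1: Excess thrust = T - D = 87596 - 65802 = 21794 N
Step 2: Excess power = 21794 * 219.5 = 4783783.0 W
Step 3: RC = 4783783.0 / 121699 = 39.308 m/s

39.308


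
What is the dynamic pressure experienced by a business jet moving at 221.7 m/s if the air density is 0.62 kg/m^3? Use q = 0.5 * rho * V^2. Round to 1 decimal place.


Step 1: V^2 = 221.7^2 = 49150.89
Step 2: q = 0.5 * 0.62 * 49150.89
Step 3: q = 15236.8 Pa

15236.8


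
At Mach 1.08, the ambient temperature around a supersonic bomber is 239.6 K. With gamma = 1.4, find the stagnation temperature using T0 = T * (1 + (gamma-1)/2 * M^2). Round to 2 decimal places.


Step 1: (gamma-1)/2 = 0.2
Step 2: M^2 = 1.1664
Step 3: 1 + 0.2 * 1.1664 = 1.23328
Step 4: T0 = 239.6 * 1.23328 = 295.49 K

295.49


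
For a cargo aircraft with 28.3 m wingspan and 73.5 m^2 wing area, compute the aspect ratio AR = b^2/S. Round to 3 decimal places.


Step 1: b^2 = 28.3^2 = 800.89
Step 2: AR = 800.89 / 73.5 = 10.896

10.896


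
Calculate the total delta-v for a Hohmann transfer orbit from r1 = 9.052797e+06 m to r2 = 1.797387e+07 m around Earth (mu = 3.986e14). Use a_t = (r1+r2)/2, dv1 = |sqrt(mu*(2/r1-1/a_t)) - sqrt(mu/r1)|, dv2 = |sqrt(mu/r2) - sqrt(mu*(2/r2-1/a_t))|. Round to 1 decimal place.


Step 1: Transfer semi-major axis a_t = (9.052797e+06 + 1.797387e+07) / 2 = 1.351333e+07 m
Step 2: v1 (circular at r1) = sqrt(mu/r1) = 6635.56 m/s
Step 3: v_t1 = sqrt(mu*(2/r1 - 1/a_t)) = 7652.74 m/s
Step 4: dv1 = |7652.74 - 6635.56| = 1017.18 m/s
Step 5: v2 (circular at r2) = 4709.21 m/s, v_t2 = 3854.41 m/s
Step 6: dv2 = |4709.21 - 3854.41| = 854.8 m/s
Step 7: Total delta-v = 1017.18 + 854.8 = 1872.0 m/s

1872.0


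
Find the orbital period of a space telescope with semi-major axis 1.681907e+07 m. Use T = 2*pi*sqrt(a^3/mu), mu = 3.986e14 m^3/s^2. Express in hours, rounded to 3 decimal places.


Step 1: a^3 / mu = 4.757797e+21 / 3.986e14 = 1.193627e+07
Step 2: sqrt(1.193627e+07) = 3454.8908 s
Step 3: T = 2*pi * 3454.8908 = 21707.72 s
Step 4: T in hours = 21707.72 / 3600 = 6.030 hours

6.030


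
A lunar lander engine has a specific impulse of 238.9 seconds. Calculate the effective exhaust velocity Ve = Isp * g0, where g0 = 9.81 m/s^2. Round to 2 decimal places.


Step 1: Ve = Isp * g0 = 238.9 * 9.81
Step 2: Ve = 2343.61 m/s

2343.61


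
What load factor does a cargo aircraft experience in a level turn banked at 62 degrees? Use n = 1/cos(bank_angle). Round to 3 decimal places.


Step 1: Convert 62 degrees to radians = 1.082104
Step 2: cos(62 deg) = 0.469472
Step 3: n = 1 / 0.469472 = 2.130

2.130


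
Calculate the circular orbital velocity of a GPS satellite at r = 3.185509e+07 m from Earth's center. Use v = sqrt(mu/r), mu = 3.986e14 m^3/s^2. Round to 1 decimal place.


Step 1: mu / r = 3.986e14 / 3.185509e+07 = 12512913.9488
Step 2: v = sqrt(12512913.9488) = 3537.4 m/s

3537.4


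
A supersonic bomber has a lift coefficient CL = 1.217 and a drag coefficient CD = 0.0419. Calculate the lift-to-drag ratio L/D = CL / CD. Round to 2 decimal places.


Step 1: L/D = CL / CD = 1.217 / 0.0419
Step 2: L/D = 29.05

29.05


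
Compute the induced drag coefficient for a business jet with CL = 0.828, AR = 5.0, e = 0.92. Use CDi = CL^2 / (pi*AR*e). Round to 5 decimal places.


Step 1: CL^2 = 0.828^2 = 0.685584
Step 2: pi * AR * e = 3.14159 * 5.0 * 0.92 = 14.451326
Step 3: CDi = 0.685584 / 14.451326 = 0.04744

0.04744


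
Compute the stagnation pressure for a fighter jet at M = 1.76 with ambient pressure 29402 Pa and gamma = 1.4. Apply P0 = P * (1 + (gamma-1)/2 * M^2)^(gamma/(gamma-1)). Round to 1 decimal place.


Step 1: (gamma-1)/2 * M^2 = 0.2 * 3.0976 = 0.61952
Step 2: 1 + 0.61952 = 1.61952
Step 3: Exponent gamma/(gamma-1) = 3.5
Step 4: P0 = 29402 * 1.61952^3.5 = 158938.5 Pa

158938.5


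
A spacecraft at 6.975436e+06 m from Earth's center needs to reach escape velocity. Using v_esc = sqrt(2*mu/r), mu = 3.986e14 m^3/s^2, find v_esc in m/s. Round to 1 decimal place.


Step 1: 2*mu/r = 2 * 3.986e14 / 6.975436e+06 = 114286762.8633
Step 2: v_esc = sqrt(114286762.8633) = 10690.5 m/s

10690.5


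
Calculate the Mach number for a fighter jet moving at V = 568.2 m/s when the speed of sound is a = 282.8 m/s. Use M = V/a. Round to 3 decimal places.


Step 1: M = V / a = 568.2 / 282.8
Step 2: M = 2.009

2.009


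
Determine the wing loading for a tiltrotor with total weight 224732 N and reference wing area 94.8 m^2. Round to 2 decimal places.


Step 1: Wing loading = W / S = 224732 / 94.8
Step 2: Wing loading = 2370.59 N/m^2

2370.59


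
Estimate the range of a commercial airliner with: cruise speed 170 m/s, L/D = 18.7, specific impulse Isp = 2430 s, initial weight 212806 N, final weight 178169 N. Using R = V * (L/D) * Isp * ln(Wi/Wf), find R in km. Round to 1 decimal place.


Step 1: Coefficient = V * (L/D) * Isp = 170 * 18.7 * 2430 = 7724970.0 m
Step 2: Wi/Wf = 212806 / 178169 = 1.194405
Step 3: ln(1.194405) = 0.177648
Step 4: R = 7724970.0 * 0.177648 = 1372328.7 m = 1372.3 km

1372.3


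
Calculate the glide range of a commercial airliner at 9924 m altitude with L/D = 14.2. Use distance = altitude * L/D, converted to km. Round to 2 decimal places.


Step 1: Glide distance = altitude * L/D = 9924 * 14.2 = 140920.8 m
Step 2: Convert to km: 140920.8 / 1000 = 140.92 km

140.92


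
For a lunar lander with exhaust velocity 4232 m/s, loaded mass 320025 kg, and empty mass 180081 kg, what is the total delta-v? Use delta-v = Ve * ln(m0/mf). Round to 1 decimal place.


Step 1: Mass ratio m0/mf = 320025 / 180081 = 1.777117
Step 2: ln(1.777117) = 0.574992
Step 3: delta-v = 4232 * 0.574992 = 2433.4 m/s

2433.4


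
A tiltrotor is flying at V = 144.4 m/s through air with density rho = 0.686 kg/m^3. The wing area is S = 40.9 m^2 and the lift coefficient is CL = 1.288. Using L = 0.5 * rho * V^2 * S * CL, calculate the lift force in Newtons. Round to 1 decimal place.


Step 1: Calculate dynamic pressure q = 0.5 * 0.686 * 144.4^2 = 0.5 * 0.686 * 20851.36 = 7152.0165 Pa
Step 2: Multiply by wing area and lift coefficient: L = 7152.0165 * 40.9 * 1.288
Step 3: L = 292517.474 * 1.288 = 376762.5 N

376762.5


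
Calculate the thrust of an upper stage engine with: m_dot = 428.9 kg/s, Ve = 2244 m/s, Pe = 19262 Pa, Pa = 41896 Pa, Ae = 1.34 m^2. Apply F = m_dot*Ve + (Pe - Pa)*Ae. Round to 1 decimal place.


Step 1: Momentum thrust = m_dot * Ve = 428.9 * 2244 = 962451.6 N
Step 2: Pressure thrust = (Pe - Pa) * Ae = (19262 - 41896) * 1.34 = -30329.56 N
Step 3: Total thrust F = 962451.6 + -30329.56 = 932122.0 N

932122.0


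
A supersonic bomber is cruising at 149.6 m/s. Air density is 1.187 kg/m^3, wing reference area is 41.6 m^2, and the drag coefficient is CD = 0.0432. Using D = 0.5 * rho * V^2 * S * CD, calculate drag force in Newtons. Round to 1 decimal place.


Step 1: Dynamic pressure q = 0.5 * 1.187 * 149.6^2 = 13282.625 Pa
Step 2: Drag D = q * S * CD = 13282.625 * 41.6 * 0.0432
Step 3: D = 23870.5 N

23870.5


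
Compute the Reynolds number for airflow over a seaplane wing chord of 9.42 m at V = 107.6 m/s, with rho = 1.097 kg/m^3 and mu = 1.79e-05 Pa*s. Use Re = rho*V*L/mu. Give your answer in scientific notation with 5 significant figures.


Step 1: Numerator = rho * V * L = 1.097 * 107.6 * 9.42 = 1111.910424
Step 2: Re = 1111.910424 / 1.79e-05
Step 3: Re = 6.2118e+07

6.2118e+07


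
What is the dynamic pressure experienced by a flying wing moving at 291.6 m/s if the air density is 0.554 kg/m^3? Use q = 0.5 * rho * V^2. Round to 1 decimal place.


Step 1: V^2 = 291.6^2 = 85030.56
Step 2: q = 0.5 * 0.554 * 85030.56
Step 3: q = 23553.5 Pa

23553.5
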